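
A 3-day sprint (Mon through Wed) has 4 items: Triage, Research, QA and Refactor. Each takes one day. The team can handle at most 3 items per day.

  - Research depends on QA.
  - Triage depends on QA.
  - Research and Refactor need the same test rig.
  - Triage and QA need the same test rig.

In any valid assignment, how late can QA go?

Tue

Downstream work caps QA at Tue.
QA at Tue is achievable: Triage -> Wed, QA -> Tue, Refactor -> Mon, Research -> Wed.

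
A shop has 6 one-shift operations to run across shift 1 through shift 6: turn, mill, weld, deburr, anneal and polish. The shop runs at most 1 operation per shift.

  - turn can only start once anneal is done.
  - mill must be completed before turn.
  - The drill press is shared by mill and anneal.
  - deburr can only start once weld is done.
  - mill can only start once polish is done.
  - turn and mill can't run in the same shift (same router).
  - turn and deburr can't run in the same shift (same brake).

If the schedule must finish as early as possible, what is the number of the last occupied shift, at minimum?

shift 6

The precedence chain requires at least 3 distinct shifts.
With at most 1 per shift and 6 operations, at least 6 shifts are needed.
6 works (last occupied shift: shift 6): for example mill -> shift 2, polish -> shift 1, deburr -> shift 6, turn -> shift 4, weld -> shift 5, anneal -> shift 3.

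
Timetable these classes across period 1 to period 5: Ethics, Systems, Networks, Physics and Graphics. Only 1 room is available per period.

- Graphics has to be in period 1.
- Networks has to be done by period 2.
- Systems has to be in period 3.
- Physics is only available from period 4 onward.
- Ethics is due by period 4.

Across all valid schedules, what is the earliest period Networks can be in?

Networks's own window allows nothing later than period 2.
Networks at period 2 is achievable: Physics -> period 5, Systems -> period 3, Ethics -> period 4, Graphics -> period 1, Networks -> period 2.
Nothing earlier works — the capacity limit rule out every period before period 2.

period 2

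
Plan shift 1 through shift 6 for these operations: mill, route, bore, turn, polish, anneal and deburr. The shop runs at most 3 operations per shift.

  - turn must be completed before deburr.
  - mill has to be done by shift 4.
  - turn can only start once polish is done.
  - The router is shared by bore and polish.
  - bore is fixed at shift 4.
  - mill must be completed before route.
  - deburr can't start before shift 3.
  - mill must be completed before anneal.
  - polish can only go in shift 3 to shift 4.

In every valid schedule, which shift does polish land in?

shift 3

polish's window is shift 3–shift 4.
bore is fixed at shift 4, and polish can't share a shift with bore.
So polish must be shift 3.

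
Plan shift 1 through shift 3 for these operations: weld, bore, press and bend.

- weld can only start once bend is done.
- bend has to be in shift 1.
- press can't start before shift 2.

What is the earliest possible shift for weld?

Precedence pushes weld to at least shift 2.
weld at shift 2 is achievable: bend=shift 1; bore=shift 1; weld=shift 2; press=shift 2.

shift 2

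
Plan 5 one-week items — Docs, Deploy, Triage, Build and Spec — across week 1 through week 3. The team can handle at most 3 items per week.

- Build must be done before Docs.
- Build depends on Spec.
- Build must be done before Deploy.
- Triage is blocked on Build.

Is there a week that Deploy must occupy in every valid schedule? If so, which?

week 3

Precedence pushes Deploy to at least week 3.
So Deploy is pinned to week 3.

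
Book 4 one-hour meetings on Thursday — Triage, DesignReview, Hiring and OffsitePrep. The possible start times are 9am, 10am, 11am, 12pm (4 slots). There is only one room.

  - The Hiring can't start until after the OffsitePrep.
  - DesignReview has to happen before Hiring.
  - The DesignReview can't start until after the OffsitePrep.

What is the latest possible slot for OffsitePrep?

10am

Downstream work caps OffsitePrep at 10am.
OffsitePrep at 10am is achievable: OffsitePrep=10am, DesignReview=11am, Hiring=12pm, Triage=9am.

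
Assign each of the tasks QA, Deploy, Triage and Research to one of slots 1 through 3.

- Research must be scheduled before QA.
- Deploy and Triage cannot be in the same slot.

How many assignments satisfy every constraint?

Splitting on QA: it can be 2 (6), 3 (12). Listing each branch's schedules as (Deploy, Triage, Research):
QA=2: (1,2,1) (1,3,1) (2,1,1) (2,3,1) (3,1,1) (3,2,1) — 6.
QA=3: (1,2,1) (1,2,2) (1,3,1) (1,3,2) (2,1,1) (2,1,2) (2,3,1) (2,3,2) (3,1,1) (3,1,2) (3,2,1) (3,2,2) — 12.
Summing: 6 + 12 = 18.

18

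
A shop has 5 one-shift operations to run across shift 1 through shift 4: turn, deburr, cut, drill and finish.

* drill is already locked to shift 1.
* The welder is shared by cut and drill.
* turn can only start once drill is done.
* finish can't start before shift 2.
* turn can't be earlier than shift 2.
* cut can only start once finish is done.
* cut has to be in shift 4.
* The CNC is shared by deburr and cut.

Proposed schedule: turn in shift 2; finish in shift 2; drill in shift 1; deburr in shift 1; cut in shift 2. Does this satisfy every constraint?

cut has to be in shift 4 — violated.
turn can only start once drill is done — holds.
The CNC is shared by deburr and cut — holds.
The welder is shared by cut and drill — holds.
cut can only start once finish is done — violated.
finish can't start before shift 2 — holds.
turn can't be earlier than shift 2 — holds.
drill is already locked to shift 1 — holds.

No — it violates: cut has to be in shift 4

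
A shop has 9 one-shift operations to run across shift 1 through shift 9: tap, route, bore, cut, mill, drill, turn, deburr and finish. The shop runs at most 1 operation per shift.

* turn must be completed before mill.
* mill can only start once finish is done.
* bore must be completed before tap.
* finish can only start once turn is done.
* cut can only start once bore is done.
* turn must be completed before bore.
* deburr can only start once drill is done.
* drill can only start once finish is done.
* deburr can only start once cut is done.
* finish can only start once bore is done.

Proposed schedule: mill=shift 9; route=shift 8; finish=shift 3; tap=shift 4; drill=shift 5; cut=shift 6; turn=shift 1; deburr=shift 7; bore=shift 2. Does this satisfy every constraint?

deburr can only start once cut is done — holds.
turn must be completed before mill — holds.
drill can only start once finish is done — holds.
bore must be completed before tap — holds.
finish can only start once bore is done — holds.
mill can only start once finish is done — holds.
cut can only start once bore is done — holds.
finish can only start once turn is done — holds.
deburr can only start once drill is done — holds.
The shop runs at most 1 operation per shift — holds.
turn must be completed before bore — holds.

Yes, all constraints hold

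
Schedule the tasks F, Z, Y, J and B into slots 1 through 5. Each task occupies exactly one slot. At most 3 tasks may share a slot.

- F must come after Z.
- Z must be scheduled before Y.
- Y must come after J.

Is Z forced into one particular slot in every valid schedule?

Z can be 1 (e.g. F -> 2, Y -> 2, J -> 1, Z -> 1, B -> 1) or 2 (e.g. Y -> 3, Z -> 2, F -> 3, B -> 1, J -> 1).

No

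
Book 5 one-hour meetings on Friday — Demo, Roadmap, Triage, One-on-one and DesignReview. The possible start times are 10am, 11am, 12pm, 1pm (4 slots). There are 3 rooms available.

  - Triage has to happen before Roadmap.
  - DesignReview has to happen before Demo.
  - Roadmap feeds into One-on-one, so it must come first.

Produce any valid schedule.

Triage=10am, Roadmap=11am, One-on-one=12pm, Demo=11am, DesignReview=10am

Checking: Triage(10am) before Roadmap(11am); Roadmap(11am) before One-on-one(12pm); DesignReview(10am) before Demo(11am); max 2 per slot (cap 3).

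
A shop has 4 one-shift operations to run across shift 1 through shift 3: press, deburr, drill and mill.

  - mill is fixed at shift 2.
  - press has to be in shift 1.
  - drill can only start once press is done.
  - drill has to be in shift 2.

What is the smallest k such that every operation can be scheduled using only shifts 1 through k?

The precedence chain requires at least 2 distinct shifts.
2 works (last occupied shift: shift 2): for example mill -> shift 2; press -> shift 1; deburr -> shift 1; drill -> shift 2.

2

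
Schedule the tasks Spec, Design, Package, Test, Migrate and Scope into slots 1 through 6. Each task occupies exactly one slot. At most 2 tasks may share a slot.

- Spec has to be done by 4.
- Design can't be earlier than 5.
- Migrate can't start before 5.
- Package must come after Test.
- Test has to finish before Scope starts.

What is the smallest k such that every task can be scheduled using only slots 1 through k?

The precedence chain requires at least 2 distinct slots.
With at most 2 per slot and 6 tasks, at least 3 slots are needed.
Design can't be placed before 5, so the schedule must run through at least slot 5.
5 works (last occupied slot: 5): for example Test in 1; Design in 5; Spec in 1; Migrate in 5; Package in 2; Scope in 2.

5 slots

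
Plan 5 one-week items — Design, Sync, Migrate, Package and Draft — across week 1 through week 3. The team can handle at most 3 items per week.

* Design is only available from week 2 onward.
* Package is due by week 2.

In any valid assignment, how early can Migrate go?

Migrate at week 1 is achievable: Migrate=week 1; Draft=week 2; Package=week 1; Sync=week 1; Design=week 2.

week 1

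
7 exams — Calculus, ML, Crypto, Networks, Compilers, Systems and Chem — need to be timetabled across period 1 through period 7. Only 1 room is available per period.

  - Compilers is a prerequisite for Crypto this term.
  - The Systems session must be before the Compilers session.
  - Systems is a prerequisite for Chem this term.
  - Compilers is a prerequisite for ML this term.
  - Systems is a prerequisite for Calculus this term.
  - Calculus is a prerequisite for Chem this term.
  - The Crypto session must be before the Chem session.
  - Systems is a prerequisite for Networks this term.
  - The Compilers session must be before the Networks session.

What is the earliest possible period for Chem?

Precedence pushes Chem to at least period 4.
Chem at period 5 is achievable: Chem=period 5; Systems=period 1; Calculus=period 3; ML=period 7; Compilers=period 2; Crypto=period 4; Networks=period 6.
Nothing earlier works — the capacity limit rule out every period before period 5.

period 5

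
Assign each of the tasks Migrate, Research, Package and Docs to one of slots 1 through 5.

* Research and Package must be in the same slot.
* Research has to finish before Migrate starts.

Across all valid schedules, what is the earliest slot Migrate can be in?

Precedence pushes Migrate to at least 2.
Migrate at 2 is achievable: Research -> 1; Package -> 1; Migrate -> 2; Docs -> 1.

2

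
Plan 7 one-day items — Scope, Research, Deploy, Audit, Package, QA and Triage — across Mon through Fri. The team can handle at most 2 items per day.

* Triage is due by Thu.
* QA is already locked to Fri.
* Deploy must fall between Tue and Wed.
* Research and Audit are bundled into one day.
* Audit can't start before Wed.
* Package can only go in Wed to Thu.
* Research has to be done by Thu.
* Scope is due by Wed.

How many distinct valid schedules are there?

Splitting on Scope: it can be Mon (8), Tue (6), Wed (2). Listing each branch's schedules as (Research, Deploy, Audit, Package, QA, Triage):
Scope=Mon: (Wed,Tue,Wed,Thu,Fri,Mon) (Wed,Tue,Wed,Thu,Fri,Tue) (Wed,Tue,Wed,Thu,Fri,Thu) (Thu,Tue,Thu,Wed,Fri,Mon) (Thu,Tue,Thu,Wed,Fri,Tue) (Thu,Tue,Thu,Wed,Fri,Wed) (Thu,Wed,Thu,Wed,Fri,Mon) (Thu,Wed,Thu,Wed,Fri,Tue) — 8.
Scope=Tue: (Wed,Tue,Wed,Thu,Fri,Mon) (Wed,Tue,Wed,Thu,Fri,Thu) (Thu,Tue,Thu,Wed,Fri,Mon) (Thu,Tue,Thu,Wed,Fri,Wed) (Thu,Wed,Thu,Wed,Fri,Mon) (Thu,Wed,Thu,Wed,Fri,Tue) — 6.
Scope=Wed: (Thu,Tue,Thu,Wed,Fri,Mon) (Thu,Tue,Thu,Wed,Fri,Tue) — 2.
Summing: 8 + 6 + 2 = 16.

16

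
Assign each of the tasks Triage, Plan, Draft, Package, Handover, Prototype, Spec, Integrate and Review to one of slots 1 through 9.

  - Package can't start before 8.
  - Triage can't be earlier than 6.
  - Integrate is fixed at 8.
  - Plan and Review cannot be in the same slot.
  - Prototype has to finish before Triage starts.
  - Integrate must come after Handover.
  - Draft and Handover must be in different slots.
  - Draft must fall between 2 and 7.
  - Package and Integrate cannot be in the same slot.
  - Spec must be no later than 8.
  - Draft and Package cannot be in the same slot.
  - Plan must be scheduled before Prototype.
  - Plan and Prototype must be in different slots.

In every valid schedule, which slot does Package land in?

9

Package's window is 8–9.
Integrate is fixed at 8, and Package can't share a slot with Integrate.
So Package must be 9.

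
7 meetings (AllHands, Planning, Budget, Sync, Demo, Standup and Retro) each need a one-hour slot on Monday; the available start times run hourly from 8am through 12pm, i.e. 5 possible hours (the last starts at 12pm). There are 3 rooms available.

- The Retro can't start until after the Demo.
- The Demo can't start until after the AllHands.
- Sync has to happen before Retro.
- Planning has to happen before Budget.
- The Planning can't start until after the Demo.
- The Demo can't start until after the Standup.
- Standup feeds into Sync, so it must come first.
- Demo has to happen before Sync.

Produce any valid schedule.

AllHands -> 8am, Planning -> 10am, Retro -> 11am, Sync -> 10am, Budget -> 11am, Demo -> 9am, Standup -> 8am

Checking: Standup(8am) before Demo(9am); Demo(9am) before Planning(10am); AllHands(8am) before Demo(9am); Sync(10am) before Retro(11am); Demo(9am) before Retro(11am); Planning(10am) before Budget(11am); Demo(9am) before Sync(10am); Standup(8am) before Sync(10am); max 2 per hour (cap 3).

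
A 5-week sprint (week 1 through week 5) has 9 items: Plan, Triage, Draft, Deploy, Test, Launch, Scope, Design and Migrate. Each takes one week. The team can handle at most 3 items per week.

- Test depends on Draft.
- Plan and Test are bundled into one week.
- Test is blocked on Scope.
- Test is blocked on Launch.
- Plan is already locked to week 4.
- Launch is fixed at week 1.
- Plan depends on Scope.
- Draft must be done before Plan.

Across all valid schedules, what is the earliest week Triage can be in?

Triage at week 1 is achievable: Migrate=week 3, Design=week 2, Launch=week 1, Deploy=week 2, Scope=week 2, Triage=week 1, Plan=week 4, Test=week 4, Draft=week 1.

week 1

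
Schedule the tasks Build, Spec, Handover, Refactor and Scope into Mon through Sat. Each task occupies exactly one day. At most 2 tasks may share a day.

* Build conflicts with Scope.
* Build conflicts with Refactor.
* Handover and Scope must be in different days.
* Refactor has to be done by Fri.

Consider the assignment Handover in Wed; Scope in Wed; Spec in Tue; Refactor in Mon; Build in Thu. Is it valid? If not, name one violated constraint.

Refactor has to be done by Fri — holds.
Handover and Scope must be in different days — violated.
Build conflicts with Scope — holds.
Build conflicts with Refactor — holds.
At most 2 tasks may share a day — holds.

Invalid. Handover and Scope must be in different days.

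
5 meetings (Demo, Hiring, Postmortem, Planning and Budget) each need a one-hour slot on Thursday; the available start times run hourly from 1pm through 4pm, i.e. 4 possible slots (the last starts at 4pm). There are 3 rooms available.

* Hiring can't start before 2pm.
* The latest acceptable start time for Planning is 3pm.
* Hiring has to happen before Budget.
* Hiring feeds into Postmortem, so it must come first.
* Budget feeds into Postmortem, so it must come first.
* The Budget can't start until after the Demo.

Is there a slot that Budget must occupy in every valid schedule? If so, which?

3pm

Precedence pushes Budget to at least 3pm; downstream work caps Budget at 3pm.
So Budget is pinned to 3pm.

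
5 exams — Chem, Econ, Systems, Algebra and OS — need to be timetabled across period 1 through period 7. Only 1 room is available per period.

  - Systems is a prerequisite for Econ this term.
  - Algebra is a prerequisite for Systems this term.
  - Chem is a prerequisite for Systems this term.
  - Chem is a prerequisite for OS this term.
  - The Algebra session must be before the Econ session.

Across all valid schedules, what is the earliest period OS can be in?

Precedence pushes OS to at least period 2.
OS at period 2 is achievable: Systems=period 4; Algebra=period 3; Econ=period 5; Chem=period 1; OS=period 2.

period 2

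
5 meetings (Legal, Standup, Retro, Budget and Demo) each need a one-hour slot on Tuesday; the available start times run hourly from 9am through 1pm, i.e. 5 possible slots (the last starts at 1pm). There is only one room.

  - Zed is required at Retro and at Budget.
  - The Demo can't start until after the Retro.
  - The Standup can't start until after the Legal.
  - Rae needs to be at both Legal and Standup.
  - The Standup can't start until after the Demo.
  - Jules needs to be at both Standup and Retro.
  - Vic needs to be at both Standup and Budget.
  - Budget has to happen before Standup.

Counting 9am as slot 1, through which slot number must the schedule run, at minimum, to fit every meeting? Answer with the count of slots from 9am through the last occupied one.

The precedence chain requires at least 3 distinct slots.
With at most 1 per slot and 5 meetings, at least 5 slots are needed.
5 works (last occupied slot: 1pm): for example Retro -> 9am, Standup -> 1pm, Demo -> 10am, Legal -> 11am, Budget -> 12pm.

5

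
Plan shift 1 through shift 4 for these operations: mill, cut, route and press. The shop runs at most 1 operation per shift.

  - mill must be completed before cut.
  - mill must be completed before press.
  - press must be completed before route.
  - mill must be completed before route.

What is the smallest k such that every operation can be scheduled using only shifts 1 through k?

4

The precedence chain requires at least 3 distinct shifts.
With at most 1 per shift and 4 operations, at least 4 shifts are needed.
4 works (last occupied shift: shift 4): for example press=shift 2, route=shift 3, mill=shift 1, cut=shift 4.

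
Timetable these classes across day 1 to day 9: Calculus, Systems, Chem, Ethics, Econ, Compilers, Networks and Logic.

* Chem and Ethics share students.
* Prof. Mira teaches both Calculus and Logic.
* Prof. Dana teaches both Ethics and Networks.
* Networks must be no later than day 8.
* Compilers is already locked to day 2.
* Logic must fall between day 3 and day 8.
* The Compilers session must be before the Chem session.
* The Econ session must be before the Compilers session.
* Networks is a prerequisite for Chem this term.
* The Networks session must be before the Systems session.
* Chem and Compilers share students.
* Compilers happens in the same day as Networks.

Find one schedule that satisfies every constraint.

Chem in day 3, Econ in day 1, Calculus in day 1, Systems in day 3, Networks in day 2, Compilers in day 2, Ethics in day 1, Logic in day 3

Checking: Compilers(day 2) before Chem(day 3); Networks(day 2) before Systems(day 3); Networks(day 2) before Chem(day 3); Econ(day 1) before Compilers(day 2); Calculus(day 1) != Logic(day 3); Chem(day 3) != Compilers(day 2); Ethics(day 1) != Networks(day 2); Chem(day 3) != Ethics(day 1); Compilers = Networks = day 2; Logic=day 3 in [day 3,day 8]; Compilers=day 2 in [day 2,day 2]; Networks=day 2 in [day 1,day 8].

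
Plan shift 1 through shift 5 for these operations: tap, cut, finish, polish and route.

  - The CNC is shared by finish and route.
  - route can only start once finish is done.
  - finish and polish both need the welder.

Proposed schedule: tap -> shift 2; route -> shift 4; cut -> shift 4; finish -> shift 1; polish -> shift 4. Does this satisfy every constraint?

Valid

The CNC is shared by finish and route — holds.
finish and polish both need the welder — holds.
route can only start once finish is done — holds.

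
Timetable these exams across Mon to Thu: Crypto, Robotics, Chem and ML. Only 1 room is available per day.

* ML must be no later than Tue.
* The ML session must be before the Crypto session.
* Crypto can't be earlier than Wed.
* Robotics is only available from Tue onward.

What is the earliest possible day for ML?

Mon

ML's own window allows nothing later than Tue.
ML at Mon is achievable: ML=Mon; Robotics=Tue; Crypto=Wed; Chem=Thu.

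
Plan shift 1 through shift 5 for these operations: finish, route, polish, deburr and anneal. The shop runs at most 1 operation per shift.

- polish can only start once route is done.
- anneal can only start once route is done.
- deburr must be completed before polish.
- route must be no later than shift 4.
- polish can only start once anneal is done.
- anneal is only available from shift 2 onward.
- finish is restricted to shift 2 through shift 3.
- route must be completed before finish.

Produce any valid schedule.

route=shift 1; finish=shift 2; deburr=shift 4; anneal=shift 3; polish=shift 5

Checking: deburr(shift 4) before polish(shift 5); route(shift 1) before finish(shift 2); route(shift 1) before polish(shift 5); route(shift 1) before anneal(shift 3); anneal(shift 3) before polish(shift 5); route=shift 1 in [shift 1,shift 4]; anneal=shift 3 in [shift 2,shift 5]; finish=shift 2 in [shift 2,shift 3]; max 1 per shift (cap 1).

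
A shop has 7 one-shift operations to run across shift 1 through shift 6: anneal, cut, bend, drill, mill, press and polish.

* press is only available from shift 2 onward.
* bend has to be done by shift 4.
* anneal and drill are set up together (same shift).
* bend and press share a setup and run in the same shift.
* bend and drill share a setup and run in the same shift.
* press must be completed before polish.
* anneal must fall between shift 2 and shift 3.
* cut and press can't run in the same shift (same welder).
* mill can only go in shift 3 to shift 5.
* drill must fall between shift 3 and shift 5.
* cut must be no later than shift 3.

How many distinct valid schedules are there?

Splitting on cut: it can be shift 1 (9), shift 2 (9). Listing each branch's schedules as (anneal, bend, drill, mill, press, polish) by shift number:
cut=shift 1: (3,3,3,3,3,4) (3,3,3,3,3,5) (3,3,3,3,3,6) (3,3,3,4,3,4) (3,3,3,4,3,5) (3,3,3,4,3,6) (3,3,3,5,3,4) (3,3,3,5,3,5) (3,3,3,5,3,6) — 9.
cut=shift 2: (3,3,3,3,3,4) (3,3,3,3,3,5) (3,3,3,3,3,6) (3,3,3,4,3,4) (3,3,3,4,3,5) (3,3,3,4,3,6) (3,3,3,5,3,4) (3,3,3,5,3,5) (3,3,3,5,3,6) — 9.
Summing: 9 + 9 = 18.

18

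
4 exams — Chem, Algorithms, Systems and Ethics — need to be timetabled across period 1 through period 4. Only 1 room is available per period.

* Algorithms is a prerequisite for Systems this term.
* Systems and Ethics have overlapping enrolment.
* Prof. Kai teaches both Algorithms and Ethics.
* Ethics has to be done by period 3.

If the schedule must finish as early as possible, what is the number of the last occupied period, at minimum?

The precedence chain requires at least 2 distinct periods.
With at most 1 per period and 4 exams, at least 4 periods are needed.
4 works (last occupied period: period 4): for example Algorithms=period 2; Systems=period 3; Ethics=period 1; Chem=period 4.

period 4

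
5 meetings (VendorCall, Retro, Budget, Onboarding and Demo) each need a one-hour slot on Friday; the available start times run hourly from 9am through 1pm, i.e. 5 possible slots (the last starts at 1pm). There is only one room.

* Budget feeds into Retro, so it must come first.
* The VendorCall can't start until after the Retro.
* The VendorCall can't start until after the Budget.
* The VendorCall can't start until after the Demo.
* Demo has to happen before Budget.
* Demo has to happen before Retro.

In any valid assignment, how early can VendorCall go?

Precedence pushes VendorCall to at least 12pm.
VendorCall at 12pm is achievable: Retro=11am; Demo=9am; Budget=10am; Onboarding=1pm; VendorCall=12pm.

12pm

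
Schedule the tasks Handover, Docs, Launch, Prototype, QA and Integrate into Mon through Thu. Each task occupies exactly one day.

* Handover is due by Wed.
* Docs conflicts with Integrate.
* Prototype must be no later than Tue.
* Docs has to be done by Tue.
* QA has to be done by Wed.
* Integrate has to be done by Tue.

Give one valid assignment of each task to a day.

QA in Mon, Handover in Mon, Launch in Mon, Integrate in Tue, Prototype in Mon, Docs in Mon

Checking: Docs(Mon) != Integrate(Tue); Prototype=Mon in [Mon,Tue]; QA=Mon in [Mon,Wed]; Docs=Mon in [Mon,Tue]; Integrate=Tue in [Mon,Tue]; Handover=Mon in [Mon,Wed].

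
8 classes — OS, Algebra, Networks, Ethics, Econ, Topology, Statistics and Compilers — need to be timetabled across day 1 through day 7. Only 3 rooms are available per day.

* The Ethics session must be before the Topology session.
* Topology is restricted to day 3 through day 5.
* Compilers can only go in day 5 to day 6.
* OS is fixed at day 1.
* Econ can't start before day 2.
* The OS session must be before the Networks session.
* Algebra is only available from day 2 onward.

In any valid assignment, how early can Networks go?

Precedence pushes Networks to at least day 2.
Networks at day 2 is achievable: OS -> day 1, Econ -> day 2, Compilers -> day 5, Networks -> day 2, Algebra -> day 2, Statistics -> day 1, Ethics -> day 1, Topology -> day 3.

day 2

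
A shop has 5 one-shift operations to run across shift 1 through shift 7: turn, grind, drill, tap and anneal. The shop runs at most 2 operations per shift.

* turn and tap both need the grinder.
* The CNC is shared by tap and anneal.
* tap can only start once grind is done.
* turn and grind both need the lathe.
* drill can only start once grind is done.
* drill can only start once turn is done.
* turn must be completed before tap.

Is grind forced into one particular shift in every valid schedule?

No

grind can be shift 1 (e.g. turn=shift 2, tap=shift 3, drill=shift 3, anneal=shift 1, grind=shift 1) or shift 2 (e.g. drill=shift 3; tap=shift 3; anneal=shift 1; turn=shift 1; grind=shift 2).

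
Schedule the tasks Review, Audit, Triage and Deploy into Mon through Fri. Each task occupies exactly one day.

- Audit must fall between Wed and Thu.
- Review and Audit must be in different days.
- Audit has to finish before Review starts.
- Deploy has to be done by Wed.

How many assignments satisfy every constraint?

45

Splitting on Review: it can be Thu (15), Fri (30). Listing each branch's schedules as (Audit, Triage, Deploy):
Review=Thu: (Wed,Mon,Mon) (Wed,Mon,Tue) (Wed,Mon,Wed) (Wed,Tue,Mon) (Wed,Tue,Tue) (Wed,Tue,Wed) (Wed,Wed,Mon) (Wed,Wed,Tue) (Wed,Wed,Wed) (Wed,Thu,Mon) (Wed,Thu,Tue) (Wed,Thu,Wed) (Wed,Fri,Mon) (Wed,Fri,Tue) (Wed,Fri,Wed) — 15.
Review=Fri: (Wed,Mon,Mon) (Wed,Mon,Tue) (Wed,Mon,Wed) (Wed,Tue,Mon) (Wed,Tue,Tue) (Wed,Tue,Wed) (Wed,Wed,Mon) (Wed,Wed,Tue) (Wed,Wed,Wed) (Wed,Thu,Mon) (Wed,Thu,Tue) (Wed,Thu,Wed) (Wed,Fri,Mon) (Wed,Fri,Tue) (Wed,Fri,Wed) (Thu,Mon,Mon) (Thu,Mon,Tue) (Thu,Mon,Wed) (Thu,Tue,Mon) (Thu,Tue,Tue) (Thu,Tue,Wed) (Thu,Wed,Mon) (Thu,Wed,Tue) (Thu,Wed,Wed) (Thu,Thu,Mon) (Thu,Thu,Tue) (Thu,Thu,Wed) (Thu,Fri,Mon) (Thu,Fri,Tue) (Thu,Fri,Wed) — 30.
Summing: 15 + 30 = 45.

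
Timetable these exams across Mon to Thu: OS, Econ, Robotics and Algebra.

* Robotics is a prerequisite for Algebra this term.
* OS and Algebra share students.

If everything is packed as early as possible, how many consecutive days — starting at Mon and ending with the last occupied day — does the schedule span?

2

The precedence chain requires at least 2 distinct days.
2 works (last occupied day: Tue): for example Robotics -> Mon, Algebra -> Tue, OS -> Mon, Econ -> Mon.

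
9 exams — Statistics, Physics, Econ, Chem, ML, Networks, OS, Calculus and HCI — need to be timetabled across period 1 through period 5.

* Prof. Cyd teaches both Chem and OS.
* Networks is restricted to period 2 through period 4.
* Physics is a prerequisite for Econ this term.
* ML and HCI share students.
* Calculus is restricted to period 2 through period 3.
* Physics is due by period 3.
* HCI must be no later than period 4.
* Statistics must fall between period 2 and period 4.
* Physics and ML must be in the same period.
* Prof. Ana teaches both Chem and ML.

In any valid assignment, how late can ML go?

ML must be in the same period as Physics, which can't be after period 3, so ML is at most period 3.
ML at period 3 is achievable: Physics=period 3; Chem=period 1; HCI=period 1; Networks=period 2; Calculus=period 2; ML=period 3; Econ=period 4; Statistics=period 2; OS=period 2.

period 3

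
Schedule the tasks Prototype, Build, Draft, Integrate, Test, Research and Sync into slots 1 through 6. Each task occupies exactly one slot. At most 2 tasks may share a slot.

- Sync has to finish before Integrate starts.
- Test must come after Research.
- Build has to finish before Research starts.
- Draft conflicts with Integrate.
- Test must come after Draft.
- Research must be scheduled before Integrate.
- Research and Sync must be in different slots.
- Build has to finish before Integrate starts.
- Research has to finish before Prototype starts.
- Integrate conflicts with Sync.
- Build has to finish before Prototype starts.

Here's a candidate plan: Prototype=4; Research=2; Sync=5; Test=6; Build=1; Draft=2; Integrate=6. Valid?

Test must come after Draft — holds.
Build has to finish before Prototype starts — holds.
Draft conflicts with Integrate — holds.
Research and Sync must be in different slots — holds.
Sync has to finish before Integrate starts — holds.
Build has to finish before Integrate starts — holds.
Integrate conflicts with Sync — holds.
Research must be scheduled before Integrate — holds.
Build has to finish before Research starts — holds.
At most 2 tasks may share a slot — holds.
Test must come after Research — holds.
Research has to finish before Prototype starts — holds.

Valid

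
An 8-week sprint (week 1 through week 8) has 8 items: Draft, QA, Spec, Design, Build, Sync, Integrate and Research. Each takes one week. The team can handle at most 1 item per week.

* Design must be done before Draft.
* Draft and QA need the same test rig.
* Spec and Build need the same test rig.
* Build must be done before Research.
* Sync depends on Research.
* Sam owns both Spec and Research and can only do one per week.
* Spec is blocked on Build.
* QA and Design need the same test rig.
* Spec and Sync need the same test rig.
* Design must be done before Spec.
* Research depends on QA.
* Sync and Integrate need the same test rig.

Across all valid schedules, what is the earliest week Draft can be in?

Precedence pushes Draft to at least week 2.
Draft at week 2 is achievable: Design -> week 1, Research -> week 5, Sync -> week 7, QA -> week 4, Integrate -> week 8, Build -> week 3, Spec -> week 6, Draft -> week 2.

week 2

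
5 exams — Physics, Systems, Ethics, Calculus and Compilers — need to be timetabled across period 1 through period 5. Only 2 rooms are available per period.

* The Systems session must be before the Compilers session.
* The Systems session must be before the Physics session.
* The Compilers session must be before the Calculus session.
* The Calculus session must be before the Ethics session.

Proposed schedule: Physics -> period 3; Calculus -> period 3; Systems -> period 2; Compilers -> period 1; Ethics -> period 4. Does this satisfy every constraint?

The Systems session must be before the Compilers session — violated.
The Calculus session must be before the Ethics session — holds.
Only 2 rooms are available per period — holds.
The Systems session must be before the Physics session — holds.
The Compilers session must be before the Calculus session — holds.

No. The Systems session must be before the Compilers session is not satisfied.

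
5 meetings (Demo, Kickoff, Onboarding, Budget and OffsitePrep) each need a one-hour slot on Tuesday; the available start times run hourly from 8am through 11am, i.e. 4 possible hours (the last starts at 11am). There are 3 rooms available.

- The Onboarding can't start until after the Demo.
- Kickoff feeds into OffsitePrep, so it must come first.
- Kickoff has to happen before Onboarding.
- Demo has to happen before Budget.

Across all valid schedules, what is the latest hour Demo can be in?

10am

Downstream work caps Demo at 10am.
Demo at 10am is achievable: OffsitePrep -> 9am; Demo -> 10am; Onboarding -> 11am; Budget -> 11am; Kickoff -> 8am.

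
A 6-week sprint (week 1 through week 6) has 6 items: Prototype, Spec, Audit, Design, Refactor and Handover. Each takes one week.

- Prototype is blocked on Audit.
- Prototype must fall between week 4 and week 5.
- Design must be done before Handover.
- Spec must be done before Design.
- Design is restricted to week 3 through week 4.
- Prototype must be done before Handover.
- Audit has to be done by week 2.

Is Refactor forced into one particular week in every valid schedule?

No

Refactor can be week 1 (e.g. Audit in week 1, Spec in week 1, Handover in week 5, Prototype in week 4, Design in week 3, Refactor in week 1) or week 2 (e.g. Spec in week 1; Prototype in week 4; Design in week 3; Refactor in week 2; Handover in week 5; Audit in week 1).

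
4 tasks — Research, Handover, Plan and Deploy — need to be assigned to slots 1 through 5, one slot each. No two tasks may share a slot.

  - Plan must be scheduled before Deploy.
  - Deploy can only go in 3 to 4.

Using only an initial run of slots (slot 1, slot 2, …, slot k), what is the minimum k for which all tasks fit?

4 slots

The precedence chain requires at least 2 distinct slots.
With at most 1 per slot and 4 tasks, at least 4 slots are needed.
Deploy can't be placed before 3, so the schedule must run through at least slot 3.
4 works (last occupied slot: 4): for example Research in 2; Deploy in 3; Plan in 1; Handover in 4.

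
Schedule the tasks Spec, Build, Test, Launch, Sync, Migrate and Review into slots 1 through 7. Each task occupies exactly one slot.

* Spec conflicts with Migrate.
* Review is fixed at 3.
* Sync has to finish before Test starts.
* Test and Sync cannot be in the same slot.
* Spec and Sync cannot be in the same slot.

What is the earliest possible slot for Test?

2

Precedence pushes Test to at least 2.
Test at 2 is achievable: Test in 2, Launch in 1, Build in 1, Migrate in 1, Spec in 2, Review in 3, Sync in 1.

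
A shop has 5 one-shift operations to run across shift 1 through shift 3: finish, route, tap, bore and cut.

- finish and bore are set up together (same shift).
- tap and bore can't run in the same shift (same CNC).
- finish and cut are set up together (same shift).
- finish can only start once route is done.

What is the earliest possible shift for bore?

shift 2

Bore must be in the same shift as finish, which can't be before shift 2, so bore is at least shift 2.
bore at shift 2 is achievable: bore in shift 2; route in shift 1; finish in shift 2; cut in shift 2; tap in shift 1.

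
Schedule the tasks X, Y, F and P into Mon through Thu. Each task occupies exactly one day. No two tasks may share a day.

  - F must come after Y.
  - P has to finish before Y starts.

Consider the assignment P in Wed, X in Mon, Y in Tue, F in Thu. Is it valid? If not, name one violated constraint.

No — it violates: P has to finish before Y starts

No two tasks may share a day — holds.
P has to finish before Y starts — violated.
F must come after Y — holds.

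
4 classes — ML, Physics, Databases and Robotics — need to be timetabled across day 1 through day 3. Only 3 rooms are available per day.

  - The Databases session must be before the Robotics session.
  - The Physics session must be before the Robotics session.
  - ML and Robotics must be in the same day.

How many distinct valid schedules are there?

5

Splitting on ML: it can be day 2 (1), day 3 (4). Listing each branch's schedules as (Physics, Databases, Robotics) by day number:
ML=day 2: (1,1,2) — 1.
ML=day 3: (1,1,3) (1,2,3) (2,1,3) (2,2,3) — 4.
Summing: 1 + 4 = 5.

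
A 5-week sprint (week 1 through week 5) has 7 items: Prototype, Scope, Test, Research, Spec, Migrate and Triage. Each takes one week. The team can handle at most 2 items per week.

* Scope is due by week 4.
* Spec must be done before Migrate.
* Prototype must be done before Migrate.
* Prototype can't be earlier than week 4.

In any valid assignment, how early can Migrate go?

week 5

Precedence pushes Migrate to at least week 5.
Migrate at week 5 is achievable: Spec=week 1; Research=week 2; Prototype=week 4; Triage=week 3; Scope=week 1; Test=week 2; Migrate=week 5.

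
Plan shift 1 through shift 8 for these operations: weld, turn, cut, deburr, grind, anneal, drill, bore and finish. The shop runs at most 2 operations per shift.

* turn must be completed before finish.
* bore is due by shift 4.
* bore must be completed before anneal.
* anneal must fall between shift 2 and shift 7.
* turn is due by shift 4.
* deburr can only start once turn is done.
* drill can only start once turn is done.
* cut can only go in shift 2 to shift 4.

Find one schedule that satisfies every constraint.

grind -> shift 5; finish -> shift 4; drill -> shift 3; weld -> shift 4; turn -> shift 1; cut -> shift 2; deburr -> shift 3; anneal -> shift 2; bore -> shift 1

Checking: turn(shift 1) before drill(shift 3); turn(shift 1) before deburr(shift 3); turn(shift 1) before finish(shift 4); bore(shift 1) before anneal(shift 2); anneal=shift 2 in [shift 2,shift 7]; turn=shift 1 in [shift 1,shift 4]; cut=shift 2 in [shift 2,shift 4]; bore=shift 1 in [shift 1,shift 4]; max 2 per shift (cap 2).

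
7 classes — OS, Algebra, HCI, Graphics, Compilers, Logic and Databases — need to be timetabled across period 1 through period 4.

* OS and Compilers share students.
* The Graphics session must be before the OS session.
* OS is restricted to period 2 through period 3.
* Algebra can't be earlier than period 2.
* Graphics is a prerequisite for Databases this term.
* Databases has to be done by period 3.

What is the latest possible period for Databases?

Precedence pushes Databases to at least period 2; Databases's own window allows nothing later than period 3.
Databases at period 3 is achievable: OS=period 2, Algebra=period 2, Databases=period 3, Logic=period 1, Graphics=period 1, HCI=period 1, Compilers=period 1.

period 3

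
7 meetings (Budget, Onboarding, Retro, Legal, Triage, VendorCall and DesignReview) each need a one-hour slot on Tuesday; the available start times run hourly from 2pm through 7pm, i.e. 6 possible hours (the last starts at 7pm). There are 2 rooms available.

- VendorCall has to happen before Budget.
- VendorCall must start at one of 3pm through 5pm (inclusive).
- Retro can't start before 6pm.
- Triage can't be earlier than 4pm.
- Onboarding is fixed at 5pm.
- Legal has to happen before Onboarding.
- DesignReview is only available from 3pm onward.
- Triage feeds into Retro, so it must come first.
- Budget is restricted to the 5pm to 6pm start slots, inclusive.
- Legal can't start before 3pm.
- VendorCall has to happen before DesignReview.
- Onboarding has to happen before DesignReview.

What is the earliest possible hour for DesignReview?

DesignReview is available from 3pm; precedence pushes DesignReview to at least 6pm.
DesignReview at 6pm is achievable: Retro -> 6pm; VendorCall -> 3pm; DesignReview -> 6pm; Budget -> 5pm; Onboarding -> 5pm; Legal -> 3pm; Triage -> 4pm.

6pm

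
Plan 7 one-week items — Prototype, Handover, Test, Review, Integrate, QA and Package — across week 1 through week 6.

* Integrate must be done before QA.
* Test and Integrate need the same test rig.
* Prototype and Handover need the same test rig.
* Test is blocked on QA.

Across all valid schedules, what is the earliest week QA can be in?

Precedence pushes QA to at least week 2; downstream work caps QA at week 5.
QA at week 2 is achievable: QA=week 2, Integrate=week 1, Prototype=week 1, Handover=week 2, Review=week 1, Package=week 1, Test=week 3.

week 2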